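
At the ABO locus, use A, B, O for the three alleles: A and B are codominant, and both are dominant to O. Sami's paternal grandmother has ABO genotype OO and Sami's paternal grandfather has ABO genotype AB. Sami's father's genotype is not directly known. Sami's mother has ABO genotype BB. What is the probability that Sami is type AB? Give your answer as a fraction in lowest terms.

Sami's father's ABO genotype from OO × AB: 1/2 AO, 1/2 BO.
Crossing each possibility with the mother BB and summing P(type AB): 1/2·1/2 + 1/2·0 = 1/4.

1/4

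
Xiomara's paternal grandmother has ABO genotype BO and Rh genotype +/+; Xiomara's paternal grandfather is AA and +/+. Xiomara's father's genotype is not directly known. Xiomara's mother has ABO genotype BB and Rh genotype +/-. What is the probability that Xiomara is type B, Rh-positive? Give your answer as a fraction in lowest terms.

Xiomara's father's ABO genotype from BO × AA: 1/2 AB, 1/2 AO.
Crossing each possibility with the mother BB and summing P(type B): 1/2·1/2 + 1/2·1/2 = 1/2.
Similarly for Rh via the father's Rh distribution: P(Rh+) = 1.
Independent loci: 1/2 × 1 = 1/2.

1/2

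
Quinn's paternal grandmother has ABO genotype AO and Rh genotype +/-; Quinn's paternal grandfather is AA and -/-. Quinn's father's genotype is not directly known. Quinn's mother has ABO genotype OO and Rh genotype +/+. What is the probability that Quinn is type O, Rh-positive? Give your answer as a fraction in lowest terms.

1/4

Quinn's father's ABO genotype from AO × AA: 1/2 AA, 1/2 AO.
Crossing each possibility with the mother OO and summing P(type O): 1/2·0 + 1/2·1/2 = 1/4.
Similarly for Rh via the father's Rh distribution: P(Rh+) = 1.
Independent loci: 1/4 × 1 = 1/4.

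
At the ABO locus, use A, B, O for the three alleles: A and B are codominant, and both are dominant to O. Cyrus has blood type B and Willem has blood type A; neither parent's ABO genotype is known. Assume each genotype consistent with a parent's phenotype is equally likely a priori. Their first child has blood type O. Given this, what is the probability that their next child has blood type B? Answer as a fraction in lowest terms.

Possible genotypes: Cyrus ∈ {BB, BO}; Willem ∈ {AA, AO}.
Weight each parental genotype pair by prior × P(type-O child):
  BO × AO: posterior weight 1; P(next child type B) = 1/4.
Weighted sum = 1/4.

1/4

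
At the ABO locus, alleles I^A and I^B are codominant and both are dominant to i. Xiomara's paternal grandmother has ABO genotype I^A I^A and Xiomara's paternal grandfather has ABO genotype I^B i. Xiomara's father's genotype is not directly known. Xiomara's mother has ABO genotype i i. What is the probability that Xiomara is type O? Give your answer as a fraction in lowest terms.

1/4

Xiomara's father's ABO genotype from I^A I^A × I^B i: 1/2 I^A I^B, 1/2 I^A i.
Crossing each possibility with the mother i i and summing P(type O): 1/2·0 + 1/2·1/2 = 1/4.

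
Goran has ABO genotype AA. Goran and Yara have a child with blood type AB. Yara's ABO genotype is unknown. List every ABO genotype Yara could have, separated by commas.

AB, BB, BO

For each candidate genotype of Yara, check whether crossing it with AA can produce every observed child phenotype.
  AA → possible child types {A} ✗
  AB → possible child types {A, AB} ✓
  AO → possible child types {A} ✗
  BB → possible child types {AB} ✓
  BO → possible child types {A, AB} ✓
  OO → possible child types {A} ✗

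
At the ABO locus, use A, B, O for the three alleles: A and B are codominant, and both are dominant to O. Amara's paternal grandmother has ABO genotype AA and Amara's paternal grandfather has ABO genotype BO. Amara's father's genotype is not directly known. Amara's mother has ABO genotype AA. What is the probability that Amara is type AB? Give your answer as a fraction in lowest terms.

1/4

Amara's father's ABO genotype from AA × BO: 1/2 AB, 1/2 AO.
Crossing each possibility with the mother AA and summing P(type AB): 1/2·1/2 + 1/2·0 = 1/4.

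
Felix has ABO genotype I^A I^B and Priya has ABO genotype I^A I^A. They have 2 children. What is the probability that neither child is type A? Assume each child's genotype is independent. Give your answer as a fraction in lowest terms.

1/4

ABO cross I^A I^B × I^A I^A → 1/2 A, 1/2 AB.
So P(type A) = 1/2 per child.
P(not type A) = 1/2 for one child; (1/2)^2 = 1/4.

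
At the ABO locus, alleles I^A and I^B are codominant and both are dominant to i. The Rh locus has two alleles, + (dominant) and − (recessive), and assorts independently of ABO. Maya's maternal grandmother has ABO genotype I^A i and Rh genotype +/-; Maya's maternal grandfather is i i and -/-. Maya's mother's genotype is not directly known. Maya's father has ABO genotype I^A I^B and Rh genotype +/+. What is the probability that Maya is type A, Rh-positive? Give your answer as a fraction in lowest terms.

1/2

Maya's mother's ABO genotype from I^A i × i i: 1/2 I^A i, 1/2 i i.
Crossing each possibility with the father I^A I^B and summing P(type A): 1/2·1/2 + 1/2·1/2 = 1/2.
Similarly for Rh via the mother's Rh distribution: P(Rh+) = 1.
Independent loci: 1/2 × 1 = 1/2.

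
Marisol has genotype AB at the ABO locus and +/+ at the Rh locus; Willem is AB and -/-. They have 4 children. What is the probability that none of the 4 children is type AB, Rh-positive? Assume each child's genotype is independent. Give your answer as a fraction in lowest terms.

1/16

ABO cross AB × AB → 1/4 A, 1/4 B, 1/2 AB.
Rh cross +/+ × -/- → 1 Rh+; so P(type AB, Rh-positive) = 1/2 × 1 = 1/2 per child.
P(not type AB, Rh-positive) = 1/2 for one child; (1/2)^4 = 1/16.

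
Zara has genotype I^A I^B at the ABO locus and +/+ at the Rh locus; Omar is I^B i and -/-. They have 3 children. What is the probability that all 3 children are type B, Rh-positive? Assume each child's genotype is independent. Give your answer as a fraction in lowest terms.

ABO cross I^A I^B × I^B i → 1/4 A, 1/2 B, 1/4 AB.
Rh cross +/+ × -/- → 1 Rh+; so P(type B, Rh-positive) = 1/2 × 1 = 1/2 per child.
All 3 independent: (1/2)^3 = 1/8.

1/8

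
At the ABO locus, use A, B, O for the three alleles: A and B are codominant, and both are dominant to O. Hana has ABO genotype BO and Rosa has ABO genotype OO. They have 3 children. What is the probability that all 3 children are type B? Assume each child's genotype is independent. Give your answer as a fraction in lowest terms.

1/8

ABO cross BO × OO → 1/2 O, 1/2 B.
So P(type B) = 1/2 per child.
All 3 independent: (1/2)^3 = 1/8.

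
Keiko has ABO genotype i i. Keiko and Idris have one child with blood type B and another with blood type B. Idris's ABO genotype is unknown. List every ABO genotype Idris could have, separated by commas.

For each candidate genotype of Idris, check whether crossing it with i i can produce every observed child phenotype.
  I^A I^A → possible child types {A} ✗
  I^A I^B → possible child types {A, B} ✓
  I^A i → possible child types {O, A} ✗
  I^B I^B → possible child types {B} ✓
  I^B i → possible child types {O, B} ✓
  i i → possible child types {O} ✗

I^A I^B, I^B I^B, I^B i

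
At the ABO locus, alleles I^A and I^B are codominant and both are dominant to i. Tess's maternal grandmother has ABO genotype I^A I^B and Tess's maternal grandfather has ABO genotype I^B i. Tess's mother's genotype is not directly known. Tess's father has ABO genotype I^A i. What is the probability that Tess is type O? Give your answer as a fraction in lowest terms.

Tess's mother's ABO genotype from I^A I^B × I^B i: 1/4 I^A I^B, 1/4 I^A i, 1/4 I^B I^B, 1/4 I^B i.
Crossing each possibility with the father I^A i and summing P(type O): 1/4·0 + 1/4·1/4 + 1/4·0 + 1/4·1/4 = 1/8.

1/8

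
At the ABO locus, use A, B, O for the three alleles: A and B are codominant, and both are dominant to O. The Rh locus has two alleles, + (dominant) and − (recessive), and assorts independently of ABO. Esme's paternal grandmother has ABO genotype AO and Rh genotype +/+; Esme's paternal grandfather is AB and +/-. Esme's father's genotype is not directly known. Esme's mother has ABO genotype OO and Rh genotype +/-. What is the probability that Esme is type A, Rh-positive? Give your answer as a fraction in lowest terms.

Esme's father's ABO genotype from AO × AB: 1/4 AA, 1/4 AB, 1/4 AO, 1/4 BO.
Crossing each possibility with the mother OO and summing P(type A): 1/4·1 + 1/4·1/2 + 1/4·1/2 + 1/4·0 = 1/2.
Similarly for Rh via the father's Rh distribution: P(Rh+) = 7/8.
Independent loci: 1/2 × 7/8 = 7/16.

7/16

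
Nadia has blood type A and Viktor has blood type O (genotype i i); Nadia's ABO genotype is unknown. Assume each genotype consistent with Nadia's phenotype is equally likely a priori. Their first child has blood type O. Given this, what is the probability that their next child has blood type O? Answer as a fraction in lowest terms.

1/2

Possible genotypes: Nadia ∈ {I^A I^A, I^A i}; Viktor ∈ {i i}.
Weight each parental genotype pair by prior × P(type-O child):
  I^A i × i i: posterior weight 1; P(next child type O) = 1/2.
Weighted sum = 1/2.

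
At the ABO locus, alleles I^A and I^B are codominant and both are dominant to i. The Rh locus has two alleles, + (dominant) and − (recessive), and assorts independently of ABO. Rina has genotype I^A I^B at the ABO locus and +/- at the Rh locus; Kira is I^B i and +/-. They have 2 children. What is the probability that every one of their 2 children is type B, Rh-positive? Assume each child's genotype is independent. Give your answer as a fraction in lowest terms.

ABO cross I^A I^B × I^B i → 1/4 A, 1/2 B, 1/4 AB.
Rh cross +/- × +/- → 3/4 Rh+, 1/4 Rh-; so P(type B, Rh-positive) = 1/2 × 3/4 = 3/8 per child.
All 2 independent: (3/8)^2 = 9/64.

9/64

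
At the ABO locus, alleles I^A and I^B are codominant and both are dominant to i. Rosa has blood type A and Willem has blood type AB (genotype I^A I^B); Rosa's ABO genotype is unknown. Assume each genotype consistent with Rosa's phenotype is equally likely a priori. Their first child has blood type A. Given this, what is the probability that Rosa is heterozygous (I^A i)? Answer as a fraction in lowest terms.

1/2

Possible genotypes: Rosa ∈ {I^A I^A, I^A i}; Willem ∈ {I^A I^B}.
Weight each parental genotype pair by prior × P(type-A child):
  I^A I^A × I^A I^B: posterior weight 1/2.
  I^A i × I^A I^B: posterior weight 1/2.
Sum the posterior weight over pairs where Rosa is I^A i: 1/2.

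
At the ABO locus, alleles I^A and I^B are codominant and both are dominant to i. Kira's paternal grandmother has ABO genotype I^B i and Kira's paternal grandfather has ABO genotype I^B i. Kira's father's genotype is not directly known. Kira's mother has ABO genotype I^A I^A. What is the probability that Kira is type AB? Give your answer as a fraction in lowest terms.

Kira's father's ABO genotype from I^B i × I^B i: 1/4 I^B I^B, 1/2 I^B i, 1/4 i i.
Crossing each possibility with the mother I^A I^A and summing P(type AB): 1/4·1 + 1/2·1/2 + 1/4·0 = 1/2.

1/2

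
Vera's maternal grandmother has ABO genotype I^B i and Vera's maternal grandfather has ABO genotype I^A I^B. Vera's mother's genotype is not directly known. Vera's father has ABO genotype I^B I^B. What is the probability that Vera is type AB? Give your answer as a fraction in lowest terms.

1/4

Vera's mother's ABO genotype from I^B i × I^A I^B: 1/4 I^A I^B, 1/4 I^A i, 1/4 I^B I^B, 1/4 I^B i.
Crossing each possibility with the father I^B I^B and summing P(type AB): 1/4·1/2 + 1/4·1/2 + 1/4·0 + 1/4·0 = 1/4.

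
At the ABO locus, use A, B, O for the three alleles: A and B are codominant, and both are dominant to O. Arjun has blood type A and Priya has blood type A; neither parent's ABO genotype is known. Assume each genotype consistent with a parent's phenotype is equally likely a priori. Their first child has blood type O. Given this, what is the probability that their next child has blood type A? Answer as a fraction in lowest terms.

3/4

Possible genotypes: Arjun ∈ {AA, AO}; Priya ∈ {AA, AO}.
Weight each parental genotype pair by prior × P(type-O child):
  AO × AO: posterior weight 1; P(next child type A) = 3/4.
Weighted sum = 3/4.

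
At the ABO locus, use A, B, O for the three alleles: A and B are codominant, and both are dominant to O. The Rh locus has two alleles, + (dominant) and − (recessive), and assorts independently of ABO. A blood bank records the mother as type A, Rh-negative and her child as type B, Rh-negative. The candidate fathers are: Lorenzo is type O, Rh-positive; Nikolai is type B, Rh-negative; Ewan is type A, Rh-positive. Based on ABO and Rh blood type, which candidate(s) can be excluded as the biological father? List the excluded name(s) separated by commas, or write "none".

A candidate is excluded only if no genotype consistent with his phenotype could produce a type B, Rh-negative child with a type A, Rh-negative mother.
Lorenzo (type O, Rh+): no genotype consistent with that phenotype can produce a type-B Rh- child with a type-A mother.
Ewan (type A, Rh+): no genotype consistent with that phenotype can produce a type-B Rh- child with a type-A mother.

Lorenzo, Ewan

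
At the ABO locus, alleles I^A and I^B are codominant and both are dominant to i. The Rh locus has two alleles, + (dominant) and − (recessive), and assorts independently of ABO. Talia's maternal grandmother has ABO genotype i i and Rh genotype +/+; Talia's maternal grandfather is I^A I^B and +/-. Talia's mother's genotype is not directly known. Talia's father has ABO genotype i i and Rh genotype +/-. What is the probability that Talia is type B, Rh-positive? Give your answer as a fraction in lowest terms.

7/32

Talia's mother's ABO genotype from i i × I^A I^B: 1/2 I^A i, 1/2 I^B i.
Crossing each possibility with the father i i and summing P(type B): 1/2·0 + 1/2·1/2 = 1/4.
Similarly for Rh via the mother's Rh distribution: P(Rh+) = 7/8.
Independent loci: 1/4 × 7/8 = 7/32.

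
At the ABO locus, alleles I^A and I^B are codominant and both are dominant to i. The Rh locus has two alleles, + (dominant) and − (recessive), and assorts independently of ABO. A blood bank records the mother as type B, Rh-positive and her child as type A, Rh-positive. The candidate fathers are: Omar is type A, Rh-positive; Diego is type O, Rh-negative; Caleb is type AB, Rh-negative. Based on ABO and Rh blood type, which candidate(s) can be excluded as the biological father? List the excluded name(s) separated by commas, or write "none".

A candidate is excluded only if no genotype consistent with his phenotype could produce a type A, Rh-positive child with a type B, Rh-positive mother.
Diego (type O, Rh-): no genotype consistent with that phenotype can produce a type-A Rh+ child with a type-B mother.

Diego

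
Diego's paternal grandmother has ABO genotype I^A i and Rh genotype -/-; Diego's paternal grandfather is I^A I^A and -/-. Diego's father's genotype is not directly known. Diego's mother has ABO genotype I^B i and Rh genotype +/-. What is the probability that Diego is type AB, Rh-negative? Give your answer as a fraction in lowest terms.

3/16

Diego's father's ABO genotype from I^A i × I^A I^A: 1/2 I^A I^A, 1/2 I^A i.
Crossing each possibility with the mother I^B i and summing P(type AB): 1/2·1/2 + 1/2·1/4 = 3/8.
Similarly for Rh via the father's Rh distribution: P(Rh-) = 1/2.
Independent loci: 3/8 × 1/2 = 3/16.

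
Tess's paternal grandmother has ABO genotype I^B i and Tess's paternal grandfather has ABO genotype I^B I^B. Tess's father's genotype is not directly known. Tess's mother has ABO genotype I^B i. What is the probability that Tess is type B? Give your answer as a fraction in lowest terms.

7/8

Tess's father's ABO genotype from I^B i × I^B I^B: 1/2 I^B I^B, 1/2 I^B i.
Crossing each possibility with the mother I^B i and summing P(type B): 1/2·1 + 1/2·3/4 = 7/8.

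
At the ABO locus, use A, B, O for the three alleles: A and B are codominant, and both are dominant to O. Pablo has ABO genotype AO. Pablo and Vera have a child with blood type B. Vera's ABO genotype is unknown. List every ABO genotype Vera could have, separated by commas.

For each candidate genotype of Vera, check whether crossing it with AO can produce every observed child phenotype.
  AA → possible child types {A} ✗
  AB → possible child types {A, B, AB} ✓
  AO → possible child types {O, A} ✗
  BB → possible child types {B, AB} ✓
  BO → possible child types {O, A, B, AB} ✓
  OO → possible child types {O, A} ✗

AB, BB, BO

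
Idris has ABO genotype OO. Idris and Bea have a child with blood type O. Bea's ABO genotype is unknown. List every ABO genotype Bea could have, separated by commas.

For each candidate genotype of Bea, check whether crossing it with OO can produce every observed child phenotype.
  AA → possible child types {A} ✗
  AB → possible child types {A, B} ✗
  AO → possible child types {O, A} ✓
  BB → possible child types {B} ✗
  BO → possible child types {O, B} ✓
  OO → possible child types {O} ✓

AO, BO, OO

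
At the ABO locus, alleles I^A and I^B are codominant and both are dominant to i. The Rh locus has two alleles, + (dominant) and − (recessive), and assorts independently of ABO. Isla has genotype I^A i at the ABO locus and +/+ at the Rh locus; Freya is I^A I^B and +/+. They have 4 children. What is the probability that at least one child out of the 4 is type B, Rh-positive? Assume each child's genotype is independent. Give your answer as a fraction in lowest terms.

175/256

ABO cross I^A i × I^A I^B → 1/2 A, 1/4 B, 1/4 AB.
Rh cross +/+ × +/+ → 1 Rh+; so P(type B, Rh-positive) = 1/4 × 1 = 1/4 per child.
P(none) = (3/4)^4 = 81/256; P(at least one) = 1 − 81/256 = 175/256.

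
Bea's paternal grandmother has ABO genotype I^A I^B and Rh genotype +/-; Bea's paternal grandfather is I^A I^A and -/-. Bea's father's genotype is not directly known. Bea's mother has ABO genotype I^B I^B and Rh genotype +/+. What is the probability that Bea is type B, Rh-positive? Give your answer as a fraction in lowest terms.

1/4

Bea's father's ABO genotype from I^A I^B × I^A I^A: 1/2 I^A I^A, 1/2 I^A I^B.
Crossing each possibility with the mother I^B I^B and summing P(type B): 1/2·0 + 1/2·1/2 = 1/4.
Similarly for Rh via the father's Rh distribution: P(Rh+) = 1.
Independent loci: 1/4 × 1 = 1/4.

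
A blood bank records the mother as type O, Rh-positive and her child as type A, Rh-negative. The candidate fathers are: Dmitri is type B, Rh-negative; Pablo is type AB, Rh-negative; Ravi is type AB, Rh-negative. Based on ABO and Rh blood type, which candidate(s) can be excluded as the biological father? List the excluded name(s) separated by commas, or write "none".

A candidate is excluded only if no genotype consistent with his phenotype could produce a type A, Rh-negative child with a type O, Rh-positive mother.
Dmitri (type B, Rh-): no genotype consistent with that phenotype can produce a type-A Rh- child with a type-O mother.

Dmitri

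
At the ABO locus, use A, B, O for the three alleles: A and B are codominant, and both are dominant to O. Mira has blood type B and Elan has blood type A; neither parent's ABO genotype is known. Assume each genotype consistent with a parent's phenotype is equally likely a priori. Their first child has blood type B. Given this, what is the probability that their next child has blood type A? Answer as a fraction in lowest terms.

1/12

Possible genotypes: Mira ∈ {BB, BO}; Elan ∈ {AA, AO}.
Weight each parental genotype pair by prior × P(type-B child):
  BB × AO: posterior weight 2/3; P(next child type A) = 0.
  BO × AO: posterior weight 1/3; P(next child type A) = 1/4.
Weighted sum = 1/12.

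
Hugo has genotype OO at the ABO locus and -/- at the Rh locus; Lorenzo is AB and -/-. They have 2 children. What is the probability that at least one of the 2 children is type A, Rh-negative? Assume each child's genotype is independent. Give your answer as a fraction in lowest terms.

ABO cross OO × AB → 1/2 A, 1/2 B.
Rh cross -/- × -/- → 1 Rh-; so P(type A, Rh-negative) = 1/2 × 1 = 1/2 per child.
P(none) = (1/2)^2 = 1/4; P(at least one) = 1 − 1/4 = 3/4.

3/4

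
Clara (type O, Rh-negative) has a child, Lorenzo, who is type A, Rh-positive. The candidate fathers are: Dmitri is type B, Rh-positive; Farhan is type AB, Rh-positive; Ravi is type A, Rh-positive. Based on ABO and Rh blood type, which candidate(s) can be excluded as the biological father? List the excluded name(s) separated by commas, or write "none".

Dmitri

A candidate is excluded only if no genotype consistent with his phenotype could produce a type A, Rh-positive child with a type O, Rh-negative mother.
Dmitri (type B, Rh+): no genotype consistent with that phenotype can produce a type-A Rh+ child with a type-O mother.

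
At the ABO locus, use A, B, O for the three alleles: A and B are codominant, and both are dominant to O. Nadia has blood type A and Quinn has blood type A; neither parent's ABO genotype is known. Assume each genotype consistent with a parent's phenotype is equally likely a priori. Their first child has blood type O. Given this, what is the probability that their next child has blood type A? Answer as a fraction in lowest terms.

Possible genotypes: Nadia ∈ {AA, AO}; Quinn ∈ {AA, AO}.
Weight each parental genotype pair by prior × P(type-O child):
  AO × AO: posterior weight 1; P(next child type A) = 3/4.
Weighted sum = 3/4.

3/4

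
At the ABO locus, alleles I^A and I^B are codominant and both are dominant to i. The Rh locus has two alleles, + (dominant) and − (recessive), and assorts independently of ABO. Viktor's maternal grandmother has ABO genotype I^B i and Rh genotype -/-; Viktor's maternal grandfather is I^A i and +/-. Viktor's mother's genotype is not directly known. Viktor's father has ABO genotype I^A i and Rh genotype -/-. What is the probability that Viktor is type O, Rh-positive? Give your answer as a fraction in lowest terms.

1/16

Viktor's mother's ABO genotype from I^B i × I^A i: 1/4 I^A I^B, 1/4 I^A i, 1/4 I^B i, 1/4 i i.
Crossing each possibility with the father I^A i and summing P(type O): 1/4·0 + 1/4·1/4 + 1/4·1/4 + 1/4·1/2 = 1/4.
Similarly for Rh via the mother's Rh distribution: P(Rh+) = 1/4.
Independent loci: 1/4 × 1/4 = 1/16.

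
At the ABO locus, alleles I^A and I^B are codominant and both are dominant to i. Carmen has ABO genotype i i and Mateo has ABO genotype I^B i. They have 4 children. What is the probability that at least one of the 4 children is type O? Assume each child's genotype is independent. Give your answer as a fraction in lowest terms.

ABO cross i i × I^B i → 1/2 O, 1/2 B.
So P(type O) = 1/2 per child.
P(none) = (1/2)^4 = 1/16; P(at least one) = 1 − 1/16 = 15/16.

15/16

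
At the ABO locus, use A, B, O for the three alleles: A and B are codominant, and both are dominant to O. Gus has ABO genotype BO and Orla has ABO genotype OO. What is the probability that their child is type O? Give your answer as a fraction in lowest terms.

ABO cross BO × OO → offspring phenotypes: 1/2 O, 1/2 B.
So P(type O) = 1/2.

1/2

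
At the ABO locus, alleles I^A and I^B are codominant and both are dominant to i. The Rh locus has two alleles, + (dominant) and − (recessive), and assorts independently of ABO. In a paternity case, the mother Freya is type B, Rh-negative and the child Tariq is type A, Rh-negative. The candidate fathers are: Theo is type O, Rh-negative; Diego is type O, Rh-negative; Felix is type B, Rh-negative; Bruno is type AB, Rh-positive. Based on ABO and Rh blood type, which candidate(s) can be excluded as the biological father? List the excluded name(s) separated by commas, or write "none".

Theo, Diego, Felix

A candidate is excluded only if no genotype consistent with his phenotype could produce a type A, Rh-negative child with a type B, Rh-negative mother.
Theo (type O, Rh-): no genotype consistent with that phenotype can produce a type-A Rh- child with a type-B mother.
Diego (type O, Rh-): no genotype consistent with that phenotype can produce a type-A Rh- child with a type-B mother.
Felix (type B, Rh-): no genotype consistent with that phenotype can produce a type-A Rh- child with a type-B mother.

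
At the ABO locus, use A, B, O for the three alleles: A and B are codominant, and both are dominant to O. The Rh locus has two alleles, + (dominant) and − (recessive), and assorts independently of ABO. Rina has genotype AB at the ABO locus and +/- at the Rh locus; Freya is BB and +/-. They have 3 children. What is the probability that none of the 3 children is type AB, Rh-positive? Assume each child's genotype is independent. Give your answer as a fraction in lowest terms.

ABO cross AB × BB → 1/2 B, 1/2 AB.
Rh cross +/- × +/- → 3/4 Rh+, 1/4 Rh-; so P(type AB, Rh-positive) = 1/2 × 3/4 = 3/8 per child.
P(not type AB, Rh-positive) = 5/8 for one child; (5/8)^3 = 125/512.

125/512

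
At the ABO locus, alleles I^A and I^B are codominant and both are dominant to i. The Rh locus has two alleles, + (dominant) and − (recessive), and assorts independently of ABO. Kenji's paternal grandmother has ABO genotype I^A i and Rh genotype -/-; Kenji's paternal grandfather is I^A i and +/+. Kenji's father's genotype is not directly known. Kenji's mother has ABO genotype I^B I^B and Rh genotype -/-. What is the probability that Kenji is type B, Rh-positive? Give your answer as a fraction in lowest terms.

Kenji's father's ABO genotype from I^A i × I^A i: 1/4 I^A I^A, 1/2 I^A i, 1/4 i i.
Crossing each possibility with the mother I^B I^B and summing P(type B): 1/4·0 + 1/2·1/2 + 1/4·1 = 1/2.
Similarly for Rh via the father's Rh distribution: P(Rh+) = 1/2.
Independent loci: 1/2 × 1/2 = 1/4.

1/4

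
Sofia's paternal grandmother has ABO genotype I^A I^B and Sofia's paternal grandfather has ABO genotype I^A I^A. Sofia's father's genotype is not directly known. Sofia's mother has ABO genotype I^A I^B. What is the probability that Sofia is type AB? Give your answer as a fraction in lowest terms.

1/2

Sofia's father's ABO genotype from I^A I^B × I^A I^A: 1/2 I^A I^A, 1/2 I^A I^B.
Crossing each possibility with the mother I^A I^B and summing P(type AB): 1/2·1/2 + 1/2·1/2 = 1/2.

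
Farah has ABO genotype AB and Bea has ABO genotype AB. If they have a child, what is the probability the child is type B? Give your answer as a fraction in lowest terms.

ABO cross AB × AB → offspring phenotypes: 1/4 A, 1/4 B, 1/2 AB.
So P(type B) = 1/4.

1/4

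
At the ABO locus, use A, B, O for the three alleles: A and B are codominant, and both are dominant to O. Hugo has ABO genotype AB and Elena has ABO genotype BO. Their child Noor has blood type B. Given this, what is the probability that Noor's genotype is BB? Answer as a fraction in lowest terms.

1/2

Cross AB × BO → 1/4 AB, 1/4 AO, 1/4 BB, 1/4 BO.
Type-B genotypes among offspring: BB (1/4), BO (1/4); total 1/2.
P(BB | type B) = (1/4) / (1/2) = 1/2.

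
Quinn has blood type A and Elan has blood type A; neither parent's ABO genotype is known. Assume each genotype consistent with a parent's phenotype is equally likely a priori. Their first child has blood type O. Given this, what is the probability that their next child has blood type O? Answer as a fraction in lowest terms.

1/4

Possible genotypes: Quinn ∈ {AA, AO}; Elan ∈ {AA, AO}.
Weight each parental genotype pair by prior × P(type-O child):
  AO × AO: posterior weight 1; P(next child type O) = 1/4.
Weighted sum = 1/4.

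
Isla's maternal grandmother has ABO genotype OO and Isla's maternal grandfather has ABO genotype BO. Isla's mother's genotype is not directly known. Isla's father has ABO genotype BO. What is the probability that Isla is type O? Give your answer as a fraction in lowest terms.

3/8

Isla's mother's ABO genotype from OO × BO: 1/2 BO, 1/2 OO.
Crossing each possibility with the father BO and summing P(type O): 1/2·1/4 + 1/2·1/2 = 3/8.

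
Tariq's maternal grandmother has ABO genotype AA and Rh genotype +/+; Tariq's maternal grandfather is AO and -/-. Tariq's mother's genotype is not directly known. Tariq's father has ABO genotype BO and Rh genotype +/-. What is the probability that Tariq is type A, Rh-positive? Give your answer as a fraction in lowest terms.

9/32

Tariq's mother's ABO genotype from AA × AO: 1/2 AA, 1/2 AO.
Crossing each possibility with the father BO and summing P(type A): 1/2·1/2 + 1/2·1/4 = 3/8.
Similarly for Rh via the mother's Rh distribution: P(Rh+) = 3/4.
Independent loci: 3/8 × 3/4 = 9/32.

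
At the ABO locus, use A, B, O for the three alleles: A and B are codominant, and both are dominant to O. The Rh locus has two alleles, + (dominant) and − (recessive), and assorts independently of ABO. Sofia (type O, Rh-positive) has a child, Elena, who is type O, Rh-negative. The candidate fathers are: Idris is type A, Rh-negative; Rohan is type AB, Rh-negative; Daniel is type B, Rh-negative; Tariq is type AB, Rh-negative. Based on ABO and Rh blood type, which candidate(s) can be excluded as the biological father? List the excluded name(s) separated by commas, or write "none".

Rohan, Tariq

A candidate is excluded only if no genotype consistent with his phenotype could produce a type O, Rh-negative child with a type O, Rh-positive mother.
Rohan (type AB, Rh-): no genotype consistent with that phenotype can produce a type-O Rh- child with a type-O mother.
Tariq (type AB, Rh-): no genotype consistent with that phenotype can produce a type-O Rh- child with a type-O mother.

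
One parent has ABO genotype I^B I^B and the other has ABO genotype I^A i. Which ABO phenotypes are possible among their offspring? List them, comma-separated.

Gametes from I^B I^B × I^A i give offspring ABO genotypes I^A I^B, I^B i, i.e. phenotypes B, AB.

B, AB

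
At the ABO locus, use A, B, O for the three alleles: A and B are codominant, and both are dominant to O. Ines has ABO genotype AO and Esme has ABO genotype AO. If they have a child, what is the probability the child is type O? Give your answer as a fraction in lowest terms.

ABO cross AO × AO → offspring phenotypes: 1/4 O, 3/4 A.
So P(type O) = 1/4.

1/4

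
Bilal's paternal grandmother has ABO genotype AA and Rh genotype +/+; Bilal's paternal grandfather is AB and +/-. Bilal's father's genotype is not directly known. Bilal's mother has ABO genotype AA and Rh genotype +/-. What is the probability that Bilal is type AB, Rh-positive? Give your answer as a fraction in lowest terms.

Bilal's father's ABO genotype from AA × AB: 1/2 AA, 1/2 AB.
Crossing each possibility with the mother AA and summing P(type AB): 1/2·0 + 1/2·1/2 = 1/4.
Similarly for Rh via the father's Rh distribution: P(Rh+) = 7/8.
Independent loci: 1/4 × 7/8 = 7/32.

7/32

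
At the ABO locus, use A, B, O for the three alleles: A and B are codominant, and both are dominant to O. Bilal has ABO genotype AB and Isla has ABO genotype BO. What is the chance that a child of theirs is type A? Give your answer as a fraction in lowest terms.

1/4

ABO cross AB × BO → offspring phenotypes: 1/4 A, 1/2 B, 1/4 AB.
So P(type A) = 1/4.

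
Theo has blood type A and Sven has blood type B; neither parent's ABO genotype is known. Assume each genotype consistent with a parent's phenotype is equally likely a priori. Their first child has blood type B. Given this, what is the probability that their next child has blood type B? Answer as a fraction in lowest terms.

Possible genotypes: Theo ∈ {AA, AO}; Sven ∈ {BB, BO}.
Weight each parental genotype pair by prior × P(type-B child):
  AO × BB: posterior weight 2/3; P(next child type B) = 1/2.
  AO × BO: posterior weight 1/3; P(next child type B) = 1/4.
Weighted sum = 5/12.

5/12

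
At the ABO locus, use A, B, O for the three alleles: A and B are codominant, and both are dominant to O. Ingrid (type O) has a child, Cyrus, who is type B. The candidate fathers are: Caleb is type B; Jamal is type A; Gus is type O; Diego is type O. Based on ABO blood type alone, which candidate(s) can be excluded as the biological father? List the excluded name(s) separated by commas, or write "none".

Jamal, Gus, Diego

A candidate is excluded only if no genotype consistent with his phenotype could produce a type B child with a type O mother.
Jamal (type A): no genotype consistent with that phenotype can produce a type-B child with a type-O mother.
Gus (type O): no genotype consistent with that phenotype can produce a type-B child with a type-O mother.
Diego (type O): no genotype consistent with that phenotype can produce a type-B child with a type-O mother.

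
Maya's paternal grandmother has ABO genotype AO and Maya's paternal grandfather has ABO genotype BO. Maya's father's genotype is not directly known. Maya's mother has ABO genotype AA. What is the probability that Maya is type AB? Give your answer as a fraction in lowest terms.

1/4

Maya's father's ABO genotype from AO × BO: 1/4 AB, 1/4 AO, 1/4 BO, 1/4 OO.
Crossing each possibility with the mother AA and summing P(type AB): 1/4·1/2 + 1/4·0 + 1/4·1/2 + 1/4·0 = 1/4.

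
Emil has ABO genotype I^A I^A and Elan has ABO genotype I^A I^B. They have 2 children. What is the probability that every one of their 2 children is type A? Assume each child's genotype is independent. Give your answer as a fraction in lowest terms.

1/4

ABO cross I^A I^A × I^A I^B → 1/2 A, 1/2 AB.
So P(type A) = 1/2 per child.
All 2 independent: (1/2)^2 = 1/4.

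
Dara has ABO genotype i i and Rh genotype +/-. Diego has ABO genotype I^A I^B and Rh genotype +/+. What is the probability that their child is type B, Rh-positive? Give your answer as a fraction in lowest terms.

1/2

ABO cross i i × I^A I^B → offspring phenotypes: 1/2 A, 1/2 B.
Rh cross +/- × +/+ → 1 Rh+.
Independent loci: P(type B, Rh-positive) = 1/2 × 1 = 1/2.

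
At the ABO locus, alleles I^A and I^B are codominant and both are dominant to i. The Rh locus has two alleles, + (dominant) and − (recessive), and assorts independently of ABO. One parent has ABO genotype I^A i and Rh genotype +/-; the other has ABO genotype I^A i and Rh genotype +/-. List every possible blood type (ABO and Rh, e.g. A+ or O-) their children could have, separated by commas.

Gametes from I^A i × I^A i give offspring ABO genotypes I^A I^A, I^A i, i i, i.e. phenotypes O, A.
Rh cross +/- × +/- → phenotypes Rh+, Rh-.
Combining independently: O+, O-, A+, A-.

O+, O-, A+, A-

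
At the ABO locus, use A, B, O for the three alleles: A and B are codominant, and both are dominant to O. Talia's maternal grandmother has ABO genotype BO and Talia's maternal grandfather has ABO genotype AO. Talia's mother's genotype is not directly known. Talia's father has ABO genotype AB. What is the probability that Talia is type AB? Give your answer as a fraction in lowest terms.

Talia's mother's ABO genotype from BO × AO: 1/4 AB, 1/4 AO, 1/4 BO, 1/4 OO.
Crossing each possibility with the father AB and summing P(type AB): 1/4·1/2 + 1/4·1/4 + 1/4·1/4 + 1/4·0 = 1/4.

1/4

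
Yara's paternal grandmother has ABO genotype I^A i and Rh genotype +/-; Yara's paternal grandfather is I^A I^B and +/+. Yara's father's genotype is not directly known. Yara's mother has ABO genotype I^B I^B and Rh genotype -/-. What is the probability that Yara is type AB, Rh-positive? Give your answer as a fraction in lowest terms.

Yara's father's ABO genotype from I^A i × I^A I^B: 1/4 I^A I^A, 1/4 I^A I^B, 1/4 I^A i, 1/4 I^B i.
Crossing each possibility with the mother I^B I^B and summing P(type AB): 1/4·1 + 1/4·1/2 + 1/4·1/2 + 1/4·0 = 1/2.
Similarly for Rh via the father's Rh distribution: P(Rh+) = 3/4.
Independent loci: 1/2 × 3/4 = 3/8.

3/8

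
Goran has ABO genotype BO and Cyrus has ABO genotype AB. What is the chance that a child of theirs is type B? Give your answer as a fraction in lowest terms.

ABO cross BO × AB → offspring phenotypes: 1/4 A, 1/2 B, 1/4 AB.
So P(type B) = 1/2.

1/2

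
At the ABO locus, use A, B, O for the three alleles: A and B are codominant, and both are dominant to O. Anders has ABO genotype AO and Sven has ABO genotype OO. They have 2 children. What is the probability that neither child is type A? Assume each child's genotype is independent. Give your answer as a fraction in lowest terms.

1/4

ABO cross AO × OO → 1/2 O, 1/2 A.
So P(type A) = 1/2 per child.
P(not type A) = 1/2 for one child; (1/2)^2 = 1/4.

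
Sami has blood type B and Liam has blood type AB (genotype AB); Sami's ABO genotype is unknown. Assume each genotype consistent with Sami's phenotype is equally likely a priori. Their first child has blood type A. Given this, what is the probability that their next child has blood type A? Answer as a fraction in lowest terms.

1/4

Possible genotypes: Sami ∈ {BB, BO}; Liam ∈ {AB}.
Weight each parental genotype pair by prior × P(type-A child):
  BO × AB: posterior weight 1; P(next child type A) = 1/4.
Weighted sum = 1/4.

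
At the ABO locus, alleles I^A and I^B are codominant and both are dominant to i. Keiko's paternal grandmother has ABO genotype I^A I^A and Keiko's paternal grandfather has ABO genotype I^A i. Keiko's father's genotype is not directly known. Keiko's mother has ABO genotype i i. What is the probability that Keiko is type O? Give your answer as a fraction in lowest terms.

Keiko's father's ABO genotype from I^A I^A × I^A i: 1/2 I^A I^A, 1/2 I^A i.
Crossing each possibility with the mother i i and summing P(type O): 1/2·0 + 1/2·1/2 = 1/4.

1/4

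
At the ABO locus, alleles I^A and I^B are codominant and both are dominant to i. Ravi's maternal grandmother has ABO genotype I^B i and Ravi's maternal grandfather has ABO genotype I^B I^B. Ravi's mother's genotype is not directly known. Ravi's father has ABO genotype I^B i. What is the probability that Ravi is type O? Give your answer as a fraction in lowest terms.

Ravi's mother's ABO genotype from I^B i × I^B I^B: 1/2 I^B I^B, 1/2 I^B i.
Crossing each possibility with the father I^B i and summing P(type O): 1/2·0 + 1/2·1/4 = 1/8.

1/8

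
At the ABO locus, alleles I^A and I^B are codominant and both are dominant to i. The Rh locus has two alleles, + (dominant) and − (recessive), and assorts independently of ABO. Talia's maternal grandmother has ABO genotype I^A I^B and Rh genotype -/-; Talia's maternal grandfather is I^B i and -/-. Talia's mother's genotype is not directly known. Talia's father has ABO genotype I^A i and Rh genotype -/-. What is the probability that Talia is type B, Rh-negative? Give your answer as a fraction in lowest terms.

Talia's mother's ABO genotype from I^A I^B × I^B i: 1/4 I^A I^B, 1/4 I^A i, 1/4 I^B I^B, 1/4 I^B i.
Crossing each possibility with the father I^A i and summing P(type B): 1/4·1/4 + 1/4·0 + 1/4·1/2 + 1/4·1/4 = 1/4.
Similarly for Rh via the mother's Rh distribution: P(Rh-) = 1.
Independent loci: 1/4 × 1 = 1/4.

1/4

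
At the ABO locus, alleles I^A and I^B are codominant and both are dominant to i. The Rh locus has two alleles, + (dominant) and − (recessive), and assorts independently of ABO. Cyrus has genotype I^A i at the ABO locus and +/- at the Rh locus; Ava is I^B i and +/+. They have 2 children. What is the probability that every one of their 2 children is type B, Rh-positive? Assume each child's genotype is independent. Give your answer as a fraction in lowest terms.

1/16

ABO cross I^A i × I^B i → 1/4 O, 1/4 A, 1/4 B, 1/4 AB.
Rh cross +/- × +/+ → 1 Rh+; so P(type B, Rh-positive) = 1/4 × 1 = 1/4 per child.
All 2 independent: (1/4)^2 = 1/16.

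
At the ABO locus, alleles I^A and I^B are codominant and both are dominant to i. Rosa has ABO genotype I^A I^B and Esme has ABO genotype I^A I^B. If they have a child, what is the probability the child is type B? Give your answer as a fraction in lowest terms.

1/4

ABO cross I^A I^B × I^A I^B → offspring phenotypes: 1/4 A, 1/4 B, 1/2 AB.
So P(type B) = 1/4.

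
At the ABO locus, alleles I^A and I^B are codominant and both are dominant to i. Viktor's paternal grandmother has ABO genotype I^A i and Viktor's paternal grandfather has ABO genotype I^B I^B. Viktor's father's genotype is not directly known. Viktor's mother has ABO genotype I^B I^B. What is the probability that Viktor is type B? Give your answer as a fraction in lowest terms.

Viktor's father's ABO genotype from I^A i × I^B I^B: 1/2 I^A I^B, 1/2 I^B i.
Crossing each possibility with the mother I^B I^B and summing P(type B): 1/2·1/2 + 1/2·1 = 3/4.

3/4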